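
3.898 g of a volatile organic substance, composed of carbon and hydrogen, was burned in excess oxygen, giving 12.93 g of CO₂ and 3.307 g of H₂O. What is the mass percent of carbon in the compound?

90.53%

mol C = 12.93 g CO₂ ÷ 44.009 g/mol = 0.29380 mol
mol H = 2 × 3.307 g H₂O ÷ 18.015 g/mol = 0.36714 mol
mass % C = 3.5289 g ÷ 3.898 g × 100%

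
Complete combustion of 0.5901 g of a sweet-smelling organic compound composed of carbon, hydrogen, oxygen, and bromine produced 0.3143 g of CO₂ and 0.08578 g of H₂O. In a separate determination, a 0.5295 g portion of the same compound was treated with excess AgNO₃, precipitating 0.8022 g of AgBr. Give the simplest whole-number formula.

C3H4Br2O3

mol C = 0.3143 g CO₂ ÷ 44.009 g/mol = 0.0071417 mol
mol H = 2 × 0.08578 g H₂O ÷ 18.015 g/mol = 0.0095232 mol
From the AgBr data: mol Br per gram of compound = (0.8022 ÷ 187.772) ÷ 0.5295 = 0.0080684 mol/g, so in the 0.5901 g combustion sample mol Br = 0.0047611 mol
mass O = 0.5901 − (0.085779 + 0.0095994 + 0.38043) = 0.11429 g → mol O = 0.11429 ÷ 15.999 = 0.0071434 mol
Divide by the smallest (0.0047611 mol): C 1.500, H 2.000, Br 1.000, O 1.500
Multiplying each by 2 gives whole numbers: C 3.00, H 4.00, Br 2.00, O 3.00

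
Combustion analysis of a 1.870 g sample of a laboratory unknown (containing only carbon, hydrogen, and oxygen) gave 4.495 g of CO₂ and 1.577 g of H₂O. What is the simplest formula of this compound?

mol C = 4.495 g CO₂ ÷ 44.009 g/mol = 0.10214 mol
mol H = 2 × 1.577 g H₂O ÷ 18.015 g/mol = 0.17508 mol
mass O = 1.870 − (1.2268 + 0.17648) = 0.46674 g → mol O = 0.46674 ÷ 15.999 = 0.029173 mol
Divide by the smallest (0.029173 mol): C 3.501, H 6.001, O 1.000
Multiplying each by 2 gives whole numbers: C 7.00, H 12.00, O 2.00

C7H12O2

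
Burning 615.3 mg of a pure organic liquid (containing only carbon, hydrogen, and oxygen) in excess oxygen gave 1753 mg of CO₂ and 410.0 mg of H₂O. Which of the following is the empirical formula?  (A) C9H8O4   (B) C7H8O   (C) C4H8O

(B) C7H8O

mol C = 1.753 g CO₂ ÷ 44.009 g/mol = 0.039833 mol
mol H = 2 × 0.4100 g H₂O ÷ 18.015 g/mol = 0.045518 mol
mass O = 0.6153 − (0.47843 + 0.045882) = 0.090987 g → mol O = 0.090987 ÷ 15.999 = 0.0056870 mol
Divide by the smallest (0.0056870 mol): C 7.004, H 8.004, O 1.000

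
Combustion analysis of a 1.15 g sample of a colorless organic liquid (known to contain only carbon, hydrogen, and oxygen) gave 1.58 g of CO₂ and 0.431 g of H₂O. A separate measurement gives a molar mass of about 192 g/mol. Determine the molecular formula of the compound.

mol C = 1.58 g CO₂ ÷ 44.009 g/mol = 0.03590 mol
mol H = 2 × 0.431 g H₂O ÷ 18.015 g/mol = 0.04785 mol
mass O = 1.15 − (0.4312 + 0.04823) = 0.6706 g → mol O = 0.6706 ÷ 15.999 = 0.04191 mol
Divide by the smallest (0.03590 mol): C 1.000, H 1.333, O 1.167
Multiplying each by 6 gives whole numbers: C 6.00, H 8.00, O 7.00
Empirical formula: C6H8O7
Empirical-formula mass = 192.12 g/mol; 192 ÷ 192.12 ≈ 1, so the molecular formula is C6H8O7.

C6H8O7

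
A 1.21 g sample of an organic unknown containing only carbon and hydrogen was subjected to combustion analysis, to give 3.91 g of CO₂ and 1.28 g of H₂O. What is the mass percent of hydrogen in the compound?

mol C = 3.91 g CO₂ ÷ 44.009 g/mol = 0.08885 mol
mol H = 2 × 1.28 g H₂O ÷ 18.015 g/mol = 0.1421 mol
mass % H = 0.1432 g ÷ 1.21 g × 100%

11.8%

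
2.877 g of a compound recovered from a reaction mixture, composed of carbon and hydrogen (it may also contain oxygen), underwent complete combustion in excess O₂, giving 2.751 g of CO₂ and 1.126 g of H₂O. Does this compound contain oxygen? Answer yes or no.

yes

mol C = 2.751 g CO₂ ÷ 44.009 g/mol = 0.062510 mol
mol H = 2 × 1.126 g H₂O ÷ 18.015 g/mol = 0.12501 mol
C and H account for only 0.87681 g of the 2.877 g sample; the remaining 2.0002 g must be oxygen.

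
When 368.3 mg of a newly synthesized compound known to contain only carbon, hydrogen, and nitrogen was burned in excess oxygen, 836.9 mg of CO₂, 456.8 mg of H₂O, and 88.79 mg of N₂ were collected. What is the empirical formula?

mol C = 0.8369 g CO₂ ÷ 44.009 g/mol = 0.019017 mol
mol H = 2 × 0.4568 g H₂O ÷ 18.015 g/mol = 0.050713 mol
mol N = 2 × 0.08879 g N₂ ÷ 28.014 g/mol = 0.0063390 mol
Divide by the smallest (0.0063390 mol): C 3.000, H 8.000, N 1.000

C3H8N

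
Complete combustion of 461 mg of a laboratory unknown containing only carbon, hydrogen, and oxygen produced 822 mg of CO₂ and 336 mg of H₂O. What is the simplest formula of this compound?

mol C = 0.822 g CO₂ ÷ 44.009 g/mol = 0.01868 mol
mol H = 2 × 0.336 g H₂O ÷ 18.015 g/mol = 0.03730 mol
mass O = 0.461 − (0.2243 + 0.03760) = 0.1991 g → mol O = 0.1991 ÷ 15.999 = 0.01244 mol
Divide by the smallest (0.01244 mol): C 1.501, H 2.998, O 1.000
Multiplying each by 2 gives whole numbers: C 3.00, H 6.00, O 2.00

C3H6O2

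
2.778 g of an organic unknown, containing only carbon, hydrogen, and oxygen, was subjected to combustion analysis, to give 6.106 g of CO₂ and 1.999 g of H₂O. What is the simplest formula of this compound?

C5H8O2

mol C = 6.106 g CO₂ ÷ 44.009 g/mol = 0.13874 mol
mol H = 2 × 1.999 g H₂O ÷ 18.015 g/mol = 0.22193 mol
mass O = 2.778 − (1.6665 + 0.22370) = 0.88784 g → mol O = 0.88784 ÷ 15.999 = 0.055493 mol
Divide by the smallest (0.055493 mol): C 2.500, H 3.999, O 1.000
Multiplying each by 2 gives whole numbers: C 5.00, H 8.00, O 2.00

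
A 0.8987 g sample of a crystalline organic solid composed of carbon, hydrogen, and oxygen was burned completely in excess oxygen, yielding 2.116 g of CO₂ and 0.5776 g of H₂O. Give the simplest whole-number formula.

mol C = 2.116 g CO₂ ÷ 44.009 g/mol = 0.048081 mol
mol H = 2 × 0.5776 g H₂O ÷ 18.015 g/mol = 0.064124 mol
mass O = 0.8987 − (0.57750 + 0.064637) = 0.25656 g → mol O = 0.25656 ÷ 15.999 = 0.016036 mol
Divide by the smallest (0.016036 mol): C 2.998, H 3.999, O 1.000

C3H4O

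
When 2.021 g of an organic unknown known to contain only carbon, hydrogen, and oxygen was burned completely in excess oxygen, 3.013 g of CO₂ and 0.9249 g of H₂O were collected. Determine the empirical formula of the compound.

mol C = 3.013 g CO₂ ÷ 44.009 g/mol = 0.068463 mol
mol H = 2 × 0.9249 g H₂O ÷ 18.015 g/mol = 0.10268 mol
mass O = 2.021 − (0.82231 + 0.10350) = 1.0952 g → mol O = 1.0952 ÷ 15.999 = 0.068453 mol
Divide by the smallest (0.068453 mol): C 1.000, H 1.500, O 1.000
Multiplying each by 2 gives whole numbers: C 2.00, H 3.00, O 2.00

C2H3O2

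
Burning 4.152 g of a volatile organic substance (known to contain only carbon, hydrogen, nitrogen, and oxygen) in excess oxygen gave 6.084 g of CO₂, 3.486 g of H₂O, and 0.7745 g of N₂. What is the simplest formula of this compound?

mol C = 6.084 g CO₂ ÷ 44.009 g/mol = 0.13824 mol
mol H = 2 × 3.486 g H₂O ÷ 18.015 g/mol = 0.38701 mol
mol N = 2 × 0.7745 g N₂ ÷ 28.014 g/mol = 0.055294 mol
mass O = 4.152 − (1.6605 + 0.39011 + 0.77450) = 1.3269 g → mol O = 1.3269 ÷ 15.999 = 0.082939 mol
Divide by the smallest (0.055294 mol): C 2.500, H 6.999, N 1.000, O 1.500
Multiplying each by 2 gives whole numbers: C 5.00, H 14.00, N 2.00, O 3.00

C5H14N2O3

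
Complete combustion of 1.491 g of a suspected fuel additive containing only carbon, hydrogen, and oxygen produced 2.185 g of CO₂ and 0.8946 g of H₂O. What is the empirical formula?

CH2O

mol C = 2.185 g CO₂ ÷ 44.009 g/mol = 0.049649 mol
mol H = 2 × 0.8946 g H₂O ÷ 18.015 g/mol = 0.099317 mol
mass O = 1.491 − (0.59633 + 0.10011) = 0.79455 g → mol O = 0.79455 ÷ 15.999 = 0.049663 mol
Divide by the smallest (0.049649 mol): C 1.000, H 2.000, O 1.000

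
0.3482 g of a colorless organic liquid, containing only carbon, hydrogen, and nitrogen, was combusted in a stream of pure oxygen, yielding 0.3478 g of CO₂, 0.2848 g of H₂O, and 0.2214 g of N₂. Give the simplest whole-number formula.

CH4N2

mol C = 0.3478 g CO₂ ÷ 44.009 g/mol = 0.0079029 mol
mol H = 2 × 0.2848 g H₂O ÷ 18.015 g/mol = 0.031618 mol
mol N = 2 × 0.2214 g N₂ ÷ 28.014 g/mol = 0.015806 mol
Divide by the smallest (0.0079029 mol): C 1.000, H 4.001, N 2.000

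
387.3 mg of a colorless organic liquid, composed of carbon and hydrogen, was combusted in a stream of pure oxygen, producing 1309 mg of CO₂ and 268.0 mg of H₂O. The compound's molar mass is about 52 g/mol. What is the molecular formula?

mol C = 1.309 g CO₂ ÷ 44.009 g/mol = 0.029744 mol
mol H = 2 × 0.2680 g H₂O ÷ 18.015 g/mol = 0.029753 mol
Divide by the smallest (0.029744 mol): C 1.000, H 1.000
Empirical formula: CH
Empirical-formula mass = 13.02 g/mol; 52 ÷ 13.02 ≈ 4, so the molecular formula is C4H4.

C4H4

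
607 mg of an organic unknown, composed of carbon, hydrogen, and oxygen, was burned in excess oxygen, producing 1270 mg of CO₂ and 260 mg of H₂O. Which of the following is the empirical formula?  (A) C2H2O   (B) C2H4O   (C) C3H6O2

mol C = 1.27 g CO₂ ÷ 44.009 g/mol = 0.02886 mol
mol H = 2 × 0.260 g H₂O ÷ 18.015 g/mol = 0.02886 mol
mass O = 0.607 − (0.3466 + 0.02910) = 0.2313 g → mol O = 0.2313 ÷ 15.999 = 0.01446 mol
Divide by the smallest (0.01446 mol): C 1.996, H 1.997, O 1.000

(A) C2H2O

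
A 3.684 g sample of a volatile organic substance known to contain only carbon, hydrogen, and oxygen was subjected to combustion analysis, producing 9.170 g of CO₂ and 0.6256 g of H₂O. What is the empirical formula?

C3HO

mol C = 9.170 g CO₂ ÷ 44.009 g/mol = 0.20837 mol
mol H = 2 × 0.6256 g H₂O ÷ 18.015 g/mol = 0.069453 mol
mass O = 3.684 − (2.5027 + 0.070009) = 1.1113 g → mol O = 1.1113 ÷ 15.999 = 0.069461 mol
Divide by the smallest (0.069453 mol): C 3.000, H 1.000, O 1.000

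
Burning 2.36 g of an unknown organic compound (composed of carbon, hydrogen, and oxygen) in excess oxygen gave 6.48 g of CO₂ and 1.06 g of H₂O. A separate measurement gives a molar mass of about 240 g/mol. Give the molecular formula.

C15H12O3

mol C = 6.48 g CO₂ ÷ 44.009 g/mol = 0.1472 mol
mol H = 2 × 1.06 g H₂O ÷ 18.015 g/mol = 0.1177 mol
mass O = 2.36 − (1.769 + 0.1186) = 0.4728 g → mol O = 0.4728 ÷ 15.999 = 0.02955 mol
Divide by the smallest (0.02955 mol): C 4.982, H 3.982, O 1.000
Empirical formula: C5H4O
Empirical-formula mass = 80.09 g/mol; 240 ÷ 80.09 ≈ 3, so the molecular formula is C15H12O3.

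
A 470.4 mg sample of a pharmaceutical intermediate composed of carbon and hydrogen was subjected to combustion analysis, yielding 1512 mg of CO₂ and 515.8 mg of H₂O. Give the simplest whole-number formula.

mol C = 1.512 g CO₂ ÷ 44.009 g/mol = 0.034357 mol
mol H = 2 × 0.5158 g H₂O ÷ 18.015 g/mol = 0.057263 mol
Divide by the smallest (0.034357 mol): C 1.000, H 1.667
Multiplying each by 3 gives whole numbers: C 3.00, H 5.00

C3H5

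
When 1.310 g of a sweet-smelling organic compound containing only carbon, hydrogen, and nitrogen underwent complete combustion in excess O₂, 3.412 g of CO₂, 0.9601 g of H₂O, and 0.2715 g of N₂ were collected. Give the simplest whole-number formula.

C8H11N2

mol C = 3.412 g CO₂ ÷ 44.009 g/mol = 0.077530 mol
mol H = 2 × 0.9601 g H₂O ÷ 18.015 g/mol = 0.10659 mol
mol N = 2 × 0.2715 g N₂ ÷ 28.014 g/mol = 0.019383 mol
Divide by the smallest (0.019383 mol): C 4.000, H 5.499, N 1.000
Multiplying each by 2 gives whole numbers: C 8.00, H 11.00, N 2.00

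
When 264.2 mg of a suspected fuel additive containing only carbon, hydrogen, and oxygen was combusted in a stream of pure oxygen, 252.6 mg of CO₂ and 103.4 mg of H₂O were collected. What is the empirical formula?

mol C = 0.2526 g CO₂ ÷ 44.009 g/mol = 0.0057397 mol
mol H = 2 × 0.1034 g H₂O ÷ 18.015 g/mol = 0.011479 mol
mass O = 0.2642 − (0.068940 + 0.011571) = 0.18369 g → mol O = 0.18369 ÷ 15.999 = 0.011481 mol
Divide by the smallest (0.0057397 mol): C 1.000, H 2.000, O 2.000

CH2O2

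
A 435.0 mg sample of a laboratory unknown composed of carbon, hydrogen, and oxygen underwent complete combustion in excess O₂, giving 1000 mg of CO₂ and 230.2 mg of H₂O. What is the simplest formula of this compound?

mol C = 1.000 g CO₂ ÷ 44.009 g/mol = 0.022723 mol
mol H = 2 × 0.2302 g H₂O ÷ 18.015 g/mol = 0.025556 mol
mass O = 0.4350 − (0.27292 + 0.025761) = 0.13632 g → mol O = 0.13632 ÷ 15.999 = 0.0085204 mol
Divide by the smallest (0.0085204 mol): C 2.667, H 2.999, O 1.000
Multiplying each by 3 gives whole numbers: C 8.00, H 9.00, O 3.00

C8H9O3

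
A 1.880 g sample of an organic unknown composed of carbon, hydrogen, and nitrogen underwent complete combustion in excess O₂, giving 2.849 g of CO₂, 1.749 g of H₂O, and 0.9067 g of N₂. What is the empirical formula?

mol C = 2.849 g CO₂ ÷ 44.009 g/mol = 0.064737 mol
mol H = 2 × 1.749 g H₂O ÷ 18.015 g/mol = 0.19417 mol
mol N = 2 × 0.9067 g N₂ ÷ 28.014 g/mol = 0.064732 mol
Divide by the smallest (0.064732 mol): C 1.000, H 3.000, N 1.000

CH3N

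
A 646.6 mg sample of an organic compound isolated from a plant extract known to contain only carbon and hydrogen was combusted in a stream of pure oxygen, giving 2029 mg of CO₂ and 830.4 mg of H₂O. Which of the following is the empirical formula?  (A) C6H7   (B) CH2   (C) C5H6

mol C = 2.029 g CO₂ ÷ 44.009 g/mol = 0.046104 mol
mol H = 2 × 0.8304 g H₂O ÷ 18.015 g/mol = 0.092190 mol
Divide by the smallest (0.046104 mol): C 1.000, H 2.000

(B) CH2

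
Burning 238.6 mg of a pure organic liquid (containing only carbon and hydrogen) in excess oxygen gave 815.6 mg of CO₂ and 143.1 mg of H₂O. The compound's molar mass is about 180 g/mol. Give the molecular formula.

C14H12

mol C = 0.8156 g CO₂ ÷ 44.009 g/mol = 0.018533 mol
mol H = 2 × 0.1431 g H₂O ÷ 18.015 g/mol = 0.015887 mol
Divide by the smallest (0.015887 mol): C 1.167, H 1.000
Multiplying each by 6 gives whole numbers: C 7.00, H 6.00
Empirical formula: C7H6
Empirical-formula mass = 90.12 g/mol; 180 ÷ 90.12 ≈ 2, so the molecular formula is C14H12.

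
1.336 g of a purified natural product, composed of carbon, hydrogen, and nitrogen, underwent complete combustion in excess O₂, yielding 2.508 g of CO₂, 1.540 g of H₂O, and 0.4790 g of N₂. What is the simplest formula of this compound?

mol C = 2.508 g CO₂ ÷ 44.009 g/mol = 0.056988 mol
mol H = 2 × 1.540 g H₂O ÷ 18.015 g/mol = 0.17097 mol
mol N = 2 × 0.4790 g N₂ ÷ 28.014 g/mol = 0.034197 mol
Divide by the smallest (0.034197 mol): C 1.666, H 4.999, N 1.000
Multiplying each by 3 gives whole numbers: C 5.00, H 15.00, N 3.00

C5H15N3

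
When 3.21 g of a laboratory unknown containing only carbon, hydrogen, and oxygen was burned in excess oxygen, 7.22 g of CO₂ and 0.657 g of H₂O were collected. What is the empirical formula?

C9H4O4

mol C = 7.22 g CO₂ ÷ 44.009 g/mol = 0.1641 mol
mol H = 2 × 0.657 g H₂O ÷ 18.015 g/mol = 0.07294 mol
mass O = 3.21 − (1.970 + 0.07352) = 1.166 g → mol O = 1.166 ÷ 15.999 = 0.07288 mol
Divide by the smallest (0.07288 mol): C 2.251, H 1.001, O 1.000
Multiplying each by 4 gives whole numbers: C 9.00, H 4.00, O 4.00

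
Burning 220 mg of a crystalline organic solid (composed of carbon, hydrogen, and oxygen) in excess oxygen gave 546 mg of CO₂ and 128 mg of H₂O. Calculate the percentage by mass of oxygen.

25.8%

mol C = 0.546 g CO₂ ÷ 44.009 g/mol = 0.01241 mol
mol H = 2 × 0.128 g H₂O ÷ 18.015 g/mol = 0.01421 mol
mass O = 0.220 − (0.1490 + 0.01432) = 0.05666 g → mol O = 0.05666 ÷ 15.999 = 0.003542 mol
mass % O = 0.05666 g ÷ 0.220 g × 100%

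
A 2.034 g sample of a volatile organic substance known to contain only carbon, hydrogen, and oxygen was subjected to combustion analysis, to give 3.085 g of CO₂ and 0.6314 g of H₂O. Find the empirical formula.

mol C = 3.085 g CO₂ ÷ 44.009 g/mol = 0.070099 mol
mol H = 2 × 0.6314 g H₂O ÷ 18.015 g/mol = 0.070097 mol
mass O = 2.034 − (0.84196 + 0.070658) = 1.1214 g → mol O = 1.1214 ÷ 15.999 = 0.070091 mol
Divide by the smallest (0.070091 mol): C 1.000, H 1.000, O 1.000

CHO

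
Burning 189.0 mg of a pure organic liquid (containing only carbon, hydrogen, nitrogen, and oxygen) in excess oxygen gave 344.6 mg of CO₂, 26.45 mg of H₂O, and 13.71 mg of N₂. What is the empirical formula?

mol C = 0.3446 g CO₂ ÷ 44.009 g/mol = 0.0078302 mol
mol H = 2 × 0.02645 g H₂O ÷ 18.015 g/mol = 0.0029364 mol
mol N = 2 × 0.01371 g N₂ ÷ 28.014 g/mol = 0.00097880 mol
mass O = 0.1890 − (0.094049 + 0.0029599 + 0.013710) = 0.078281 g → mol O = 0.078281 ÷ 15.999 = 0.0048929 mol
Divide by the smallest (0.00097880 mol): C 8.000, H 3.000, N 1.000, O 4.999

C8H3NO5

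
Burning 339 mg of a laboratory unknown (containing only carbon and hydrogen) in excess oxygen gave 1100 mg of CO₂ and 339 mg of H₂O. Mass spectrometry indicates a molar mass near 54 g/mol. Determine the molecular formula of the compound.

mol C = 1.10 g CO₂ ÷ 44.009 g/mol = 0.02499 mol
mol H = 2 × 0.339 g H₂O ÷ 18.015 g/mol = 0.03764 mol
Divide by the smallest (0.02499 mol): C 1.000, H 1.506
Multiplying each by 2 gives whole numbers: C 2.00, H 3.01
Empirical formula: C2H3
Empirical-formula mass = 27.05 g/mol; 54 ÷ 27.05 ≈ 2, so the molecular formula is C4H6.

C4H6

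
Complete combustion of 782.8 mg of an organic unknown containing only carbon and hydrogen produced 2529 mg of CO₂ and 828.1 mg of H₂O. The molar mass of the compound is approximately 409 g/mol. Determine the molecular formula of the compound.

C30H48

mol C = 2.529 g CO₂ ÷ 44.009 g/mol = 0.057466 mol
mol H = 2 × 0.8281 g H₂O ÷ 18.015 g/mol = 0.091934 mol
Divide by the smallest (0.057466 mol): C 1.000, H 1.600
Multiplying each by 5 gives whole numbers: C 5.00, H 8.00
Empirical formula: C5H8
Empirical-formula mass = 68.12 g/mol; 409 ÷ 68.12 ≈ 6, so the molecular formula is C30H48.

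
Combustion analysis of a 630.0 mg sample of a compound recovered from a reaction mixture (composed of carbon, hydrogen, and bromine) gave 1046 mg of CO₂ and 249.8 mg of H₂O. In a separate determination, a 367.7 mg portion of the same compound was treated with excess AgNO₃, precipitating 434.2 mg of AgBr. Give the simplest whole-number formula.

C6H7Br

mol C = 1.046 g CO₂ ÷ 44.009 g/mol = 0.023768 mol
mol H = 2 × 0.2498 g H₂O ÷ 18.015 g/mol = 0.027732 mol
From the AgBr data: mol Br per gram of compound = (0.4342 ÷ 187.772) ÷ 0.3677 = 0.0062888 mol/g, so in the 0.6300 g combustion sample mol Br = 0.0039619 mol
Divide by the smallest (0.0039619 mol): C 5.999, H 7.000, Br 1.000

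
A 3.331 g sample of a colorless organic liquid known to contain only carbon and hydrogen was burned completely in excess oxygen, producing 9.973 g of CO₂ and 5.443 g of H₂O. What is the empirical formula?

mol C = 9.973 g CO₂ ÷ 44.009 g/mol = 0.22661 mol
mol H = 2 × 5.443 g H₂O ÷ 18.015 g/mol = 0.60427 mol
Divide by the smallest (0.22661 mol): C 1.000, H 2.667
Multiplying each by 3 gives whole numbers: C 3.00, H 8.00

C3H8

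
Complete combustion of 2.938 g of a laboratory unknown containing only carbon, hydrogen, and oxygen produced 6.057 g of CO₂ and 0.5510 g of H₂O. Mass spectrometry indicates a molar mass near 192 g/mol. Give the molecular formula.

C9H4O5

mol C = 6.057 g CO₂ ÷ 44.009 g/mol = 0.13763 mol
mol H = 2 × 0.5510 g H₂O ÷ 18.015 g/mol = 0.061171 mol
mass O = 2.938 − (1.6531 + 0.061661) = 1.2233 g → mol O = 1.2233 ÷ 15.999 = 0.076458 mol
Divide by the smallest (0.061171 mol): C 2.250, H 1.000, O 1.250
Multiplying each by 4 gives whole numbers: C 9.00, H 4.00, O 5.00
Empirical formula: C9H4O5
Empirical-formula mass = 192.13 g/mol; 192 ÷ 192.13 ≈ 1, so the molecular formula is C9H4O5.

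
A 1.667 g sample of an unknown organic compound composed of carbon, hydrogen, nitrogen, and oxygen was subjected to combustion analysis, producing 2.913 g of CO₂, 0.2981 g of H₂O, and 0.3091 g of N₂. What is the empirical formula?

C6H3N2O3

mol C = 2.913 g CO₂ ÷ 44.009 g/mol = 0.066191 mol
mol H = 2 × 0.2981 g H₂O ÷ 18.015 g/mol = 0.033095 mol
mol N = 2 × 0.3091 g N₂ ÷ 28.014 g/mol = 0.022068 mol
mass O = 1.667 − (0.79502 + 0.033359 + 0.30910) = 0.52952 g → mol O = 0.52952 ÷ 15.999 = 0.033097 mol
Divide by the smallest (0.022068 mol): C 2.999, H 1.500, N 1.000, O 1.500
Multiplying each by 2 gives whole numbers: C 6.00, H 3.00, N 2.00, O 3.00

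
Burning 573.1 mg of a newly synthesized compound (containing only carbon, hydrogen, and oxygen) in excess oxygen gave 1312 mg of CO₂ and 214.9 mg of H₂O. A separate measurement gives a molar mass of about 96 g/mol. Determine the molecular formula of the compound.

mol C = 1.312 g CO₂ ÷ 44.009 g/mol = 0.029812 mol
mol H = 2 × 0.2149 g H₂O ÷ 18.015 g/mol = 0.023858 mol
mass O = 0.5731 − (0.35807 + 0.024049) = 0.19098 g → mol O = 0.19098 ÷ 15.999 = 0.011937 mol
Divide by the smallest (0.011937 mol): C 2.497, H 1.999, O 1.000
Multiplying each by 2 gives whole numbers: C 4.99, H 4.00, O 2.00
Empirical formula: C5H4O2
Empirical-formula mass = 96.08 g/mol; 96 ÷ 96.08 ≈ 1, so the molecular formula is C5H4O2.

C5H4O2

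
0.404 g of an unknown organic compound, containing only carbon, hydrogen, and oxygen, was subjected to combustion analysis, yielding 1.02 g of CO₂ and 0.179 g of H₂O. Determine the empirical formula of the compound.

C7H6O2

mol C = 1.02 g CO₂ ÷ 44.009 g/mol = 0.02318 mol
mol H = 2 × 0.179 g H₂O ÷ 18.015 g/mol = 0.01987 mol
mass O = 0.404 − (0.2784 + 0.02003) = 0.1056 g → mol O = 0.1056 ÷ 15.999 = 0.006600 mol
Divide by the smallest (0.006600 mol): C 3.512, H 3.011, O 1.000
Multiplying each by 2 gives whole numbers: C 7.02, H 6.02, O 2.00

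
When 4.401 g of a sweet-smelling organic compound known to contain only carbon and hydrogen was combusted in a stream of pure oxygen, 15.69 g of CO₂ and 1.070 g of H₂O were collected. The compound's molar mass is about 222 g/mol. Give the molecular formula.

mol C = 15.69 g CO₂ ÷ 44.009 g/mol = 0.35652 mol
mol H = 2 × 1.070 g H₂O ÷ 18.015 g/mol = 0.11879 mol
Divide by the smallest (0.11879 mol): C 3.001, H 1.000
Empirical formula: C3H
Empirical-formula mass = 37.04 g/mol; 222 ÷ 37.04 ≈ 6, so the molecular formula is C18H6.

C18H6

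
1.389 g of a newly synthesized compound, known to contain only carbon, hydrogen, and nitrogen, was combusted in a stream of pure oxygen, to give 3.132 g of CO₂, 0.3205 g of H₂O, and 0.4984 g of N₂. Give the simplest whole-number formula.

mol C = 3.132 g CO₂ ÷ 44.009 g/mol = 0.071167 mol
mol H = 2 × 0.3205 g H₂O ÷ 18.015 g/mol = 0.035581 mol
mol N = 2 × 0.4984 g N₂ ÷ 28.014 g/mol = 0.035582 mol
Divide by the smallest (0.035581 mol): C 2.000, H 1.000, N 1.000

C2HN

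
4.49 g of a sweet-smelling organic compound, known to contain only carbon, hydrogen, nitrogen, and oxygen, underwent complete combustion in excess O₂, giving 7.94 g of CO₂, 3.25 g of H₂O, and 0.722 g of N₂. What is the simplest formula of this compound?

mol C = 7.94 g CO₂ ÷ 44.009 g/mol = 0.1804 mol
mol H = 2 × 3.25 g H₂O ÷ 18.015 g/mol = 0.3608 mol
mol N = 2 × 0.722 g N₂ ÷ 28.014 g/mol = 0.05155 mol
mass O = 4.49 − (2.167 + 0.3637 + 0.7220) = 1.237 g → mol O = 1.237 ÷ 15.999 = 0.07734 mol
Divide by the smallest (0.05155 mol): C 3.500, H 7.000, N 1.000, O 1.500
Multiplying each by 2 gives whole numbers: C 7.00, H 14.00, N 2.00, O 3.00

C7H14N2O3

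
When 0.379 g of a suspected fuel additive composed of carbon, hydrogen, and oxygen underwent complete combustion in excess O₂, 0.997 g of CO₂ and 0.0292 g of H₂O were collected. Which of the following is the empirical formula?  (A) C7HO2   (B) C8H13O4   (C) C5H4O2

mol C = 0.997 g CO₂ ÷ 44.009 g/mol = 0.02265 mol
mol H = 2 × 0.0292 g H₂O ÷ 18.015 g/mol = 0.003242 mol
mass O = 0.379 − (0.2721 + 0.003268) = 0.1036 g → mol O = 0.1036 ÷ 15.999 = 0.006477 mol
Divide by the smallest (0.003242 mol): C 6.988, H 1.000, O 1.998

(A) C7HO2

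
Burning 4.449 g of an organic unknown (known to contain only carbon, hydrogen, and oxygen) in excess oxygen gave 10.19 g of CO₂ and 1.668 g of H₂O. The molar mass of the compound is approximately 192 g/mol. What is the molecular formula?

C10H8O4

mol C = 10.19 g CO₂ ÷ 44.009 g/mol = 0.23154 mol
mol H = 2 × 1.668 g H₂O ÷ 18.015 g/mol = 0.18518 mol
mass O = 4.449 − (2.7811 + 0.18666) = 1.4813 g → mol O = 1.4813 ÷ 15.999 = 0.092585 mol
Divide by the smallest (0.092585 mol): C 2.501, H 2.000, O 1.000
Multiplying each by 2 gives whole numbers: C 5.00, H 4.00, O 2.00
Empirical formula: C5H4O2
Empirical-formula mass = 96.08 g/mol; 192 ÷ 96.08 ≈ 2, so the molecular formula is C10H8O4.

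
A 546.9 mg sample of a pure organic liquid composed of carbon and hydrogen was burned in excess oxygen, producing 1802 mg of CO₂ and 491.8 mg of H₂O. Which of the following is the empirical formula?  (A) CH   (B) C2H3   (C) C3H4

(C) C3H4

mol C = 1.802 g CO₂ ÷ 44.009 g/mol = 0.040946 mol
mol H = 2 × 0.4918 g H₂O ÷ 18.015 g/mol = 0.054599 mol
Divide by the smallest (0.040946 mol): C 1.000, H 1.333
Multiplying each by 3 gives whole numbers: C 3.00, H 4.00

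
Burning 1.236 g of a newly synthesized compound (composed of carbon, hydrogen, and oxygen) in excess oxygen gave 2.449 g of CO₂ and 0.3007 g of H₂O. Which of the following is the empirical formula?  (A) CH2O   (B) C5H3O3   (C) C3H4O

mol C = 2.449 g CO₂ ÷ 44.009 g/mol = 0.055648 mol
mol H = 2 × 0.3007 g H₂O ÷ 18.015 g/mol = 0.033383 mol
mass O = 1.236 − (0.66838 + 0.033650) = 0.53397 g → mol O = 0.53397 ÷ 15.999 = 0.033375 mol
Divide by the smallest (0.033375 mol): C 1.667, H 1.000, O 1.000
Multiplying each by 3 gives whole numbers: C 5.00, H 3.00, O 3.00

(B) C5H3O3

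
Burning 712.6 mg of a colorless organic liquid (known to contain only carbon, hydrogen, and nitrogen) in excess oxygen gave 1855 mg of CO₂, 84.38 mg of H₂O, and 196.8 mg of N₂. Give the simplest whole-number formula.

C9H2N3

mol C = 1.855 g CO₂ ÷ 44.009 g/mol = 0.042150 mol
mol H = 2 × 0.08438 g H₂O ÷ 18.015 g/mol = 0.0093677 mol
mol N = 2 × 0.1968 g N₂ ÷ 28.014 g/mol = 0.014050 mol
Divide by the smallest (0.0093677 mol): C 4.500, H 1.000, N 1.500
Multiplying each by 2 gives whole numbers: C 9.00, H 2.00, N 3.00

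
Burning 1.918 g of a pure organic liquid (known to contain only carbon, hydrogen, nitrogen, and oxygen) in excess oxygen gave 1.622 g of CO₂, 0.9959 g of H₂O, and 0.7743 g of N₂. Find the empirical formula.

C2H6N3O2

mol C = 1.622 g CO₂ ÷ 44.009 g/mol = 0.036856 mol
mol H = 2 × 0.9959 g H₂O ÷ 18.015 g/mol = 0.11056 mol
mol N = 2 × 0.7743 g N₂ ÷ 28.014 g/mol = 0.055280 mol
mass O = 1.918 − (0.44268 + 0.11145 + 0.77430) = 0.58957 g → mol O = 0.58957 ÷ 15.999 = 0.036851 mol
Divide by the smallest (0.036851 mol): C 1.000, H 3.000, N 1.500, O 1.000
Multiplying each by 2 gives whole numbers: C 2.00, H 6.00, N 3.00, O 2.00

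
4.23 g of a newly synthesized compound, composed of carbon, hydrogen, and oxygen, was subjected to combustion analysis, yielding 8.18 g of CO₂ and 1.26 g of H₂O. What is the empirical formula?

mol C = 8.18 g CO₂ ÷ 44.009 g/mol = 0.1859 mol
mol H = 2 × 1.26 g H₂O ÷ 18.015 g/mol = 0.1399 mol
mass O = 4.23 − (2.232 + 0.1410) = 1.857 g → mol O = 1.857 ÷ 15.999 = 0.1160 mol
Divide by the smallest (0.1160 mol): C 1.602, H 1.205, O 1.000
Multiplying each by 5 gives whole numbers: C 8.01, H 6.03, O 5.00

C8H6O5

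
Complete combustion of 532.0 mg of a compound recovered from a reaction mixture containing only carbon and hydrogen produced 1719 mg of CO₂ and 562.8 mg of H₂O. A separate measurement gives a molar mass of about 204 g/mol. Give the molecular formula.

C15H24

mol C = 1.719 g CO₂ ÷ 44.009 g/mol = 0.039060 mol
mol H = 2 × 0.5628 g H₂O ÷ 18.015 g/mol = 0.062481 mol
Divide by the smallest (0.039060 mol): C 1.000, H 1.600
Multiplying each by 5 gives whole numbers: C 5.00, H 8.00
Empirical formula: C5H8
Empirical-formula mass = 68.12 g/mol; 204 ÷ 68.12 ≈ 3, so the molecular formula is C15H24.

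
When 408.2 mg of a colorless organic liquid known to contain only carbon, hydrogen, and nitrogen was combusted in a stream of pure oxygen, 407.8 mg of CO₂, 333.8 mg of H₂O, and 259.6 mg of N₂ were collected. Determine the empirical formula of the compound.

CH4N2

mol C = 0.4078 g CO₂ ÷ 44.009 g/mol = 0.0092663 mol
mol H = 2 × 0.3338 g H₂O ÷ 18.015 g/mol = 0.037058 mol
mol N = 2 × 0.2596 g N₂ ÷ 28.014 g/mol = 0.018534 mol
Divide by the smallest (0.0092663 mol): C 1.000, H 3.999, N 2.000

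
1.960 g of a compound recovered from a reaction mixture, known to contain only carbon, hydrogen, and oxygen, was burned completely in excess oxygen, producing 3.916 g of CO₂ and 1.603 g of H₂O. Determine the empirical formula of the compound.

C2H4O

mol C = 3.916 g CO₂ ÷ 44.009 g/mol = 0.088982 mol
mol H = 2 × 1.603 g H₂O ÷ 18.015 g/mol = 0.17796 mol
mass O = 1.960 − (1.0688 + 0.17939) = 0.71185 g → mol O = 0.71185 ÷ 15.999 = 0.044494 mol
Divide by the smallest (0.044494 mol): C 2.000, H 4.000, O 1.000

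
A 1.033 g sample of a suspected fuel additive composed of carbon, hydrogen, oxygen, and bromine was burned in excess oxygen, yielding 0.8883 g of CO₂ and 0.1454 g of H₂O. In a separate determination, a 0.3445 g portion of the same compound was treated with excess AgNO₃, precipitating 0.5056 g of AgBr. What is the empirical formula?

C5H4Br2O2

mol C = 0.8883 g CO₂ ÷ 44.009 g/mol = 0.020185 mol
mol H = 2 × 0.1454 g H₂O ÷ 18.015 g/mol = 0.016142 mol
From the AgBr data: mol Br per gram of compound = (0.5056 ÷ 187.772) ÷ 0.3445 = 0.0078160 mol/g, so in the 1.033 g combustion sample mol Br = 0.0080740 mol
mass O = 1.033 − (0.24244 + 0.016271 + 0.64514) = 0.12915 g → mol O = 0.12915 ÷ 15.999 = 0.0080724 mol
Divide by the smallest (0.0080724 mol): C 2.500, H 2.000, Br 1.000, O 1.000
Multiplying each by 2 gives whole numbers: C 5.00, H 4.00, Br 2.00, O 2.00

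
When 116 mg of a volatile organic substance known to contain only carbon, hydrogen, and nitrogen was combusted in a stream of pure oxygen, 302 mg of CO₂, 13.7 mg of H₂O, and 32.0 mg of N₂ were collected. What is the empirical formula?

C9H2N3

mol C = 0.302 g CO₂ ÷ 44.009 g/mol = 0.006862 mol
mol H = 2 × 0.0137 g H₂O ÷ 18.015 g/mol = 0.001521 mol
mol N = 2 × 0.0320 g N₂ ÷ 28.014 g/mol = 0.002285 mol
Divide by the smallest (0.001521 mol): C 4.512, H 1.000, N 1.502
Multiplying each by 2 gives whole numbers: C 9.02, H 2.00, N 3.00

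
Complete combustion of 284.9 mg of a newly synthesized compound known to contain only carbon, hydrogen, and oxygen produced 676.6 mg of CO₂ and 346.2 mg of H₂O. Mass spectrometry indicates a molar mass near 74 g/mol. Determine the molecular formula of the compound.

C4H10O

mol C = 0.6766 g CO₂ ÷ 44.009 g/mol = 0.015374 mol
mol H = 2 × 0.3462 g H₂O ÷ 18.015 g/mol = 0.038435 mol
mass O = 0.2849 − (0.18466 + 0.038742) = 0.061499 g → mol O = 0.061499 ÷ 15.999 = 0.0038439 mol
Divide by the smallest (0.0038439 mol): C 4.000, H 9.999, O 1.000
Empirical formula: C4H10O
Empirical-formula mass = 74.12 g/mol; 74 ÷ 74.12 ≈ 1, so the molecular formula is C4H10O.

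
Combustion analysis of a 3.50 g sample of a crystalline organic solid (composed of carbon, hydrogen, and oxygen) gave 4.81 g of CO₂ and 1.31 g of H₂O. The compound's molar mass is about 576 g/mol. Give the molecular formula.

C18H24O21

mol C = 4.81 g CO₂ ÷ 44.009 g/mol = 0.1093 mol
mol H = 2 × 1.31 g H₂O ÷ 18.015 g/mol = 0.1454 mol
mass O = 3.50 − (1.313 + 0.1466) = 2.041 g → mol O = 2.041 ÷ 15.999 = 0.1275 mol
Divide by the smallest (0.1093 mol): C 1.000, H 1.331, O 1.167
Multiplying each by 6 gives whole numbers: C 6.00, H 7.98, O 7.00
Empirical formula: C6H8O7
Empirical-formula mass = 192.12 g/mol; 576 ÷ 192.12 ≈ 3, so the molecular formula is C18H24O21.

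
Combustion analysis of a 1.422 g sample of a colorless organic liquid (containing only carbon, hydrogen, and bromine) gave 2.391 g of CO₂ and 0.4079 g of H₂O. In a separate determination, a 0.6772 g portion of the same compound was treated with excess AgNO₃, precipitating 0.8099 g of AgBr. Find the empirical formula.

C6H5Br

mol C = 2.391 g CO₂ ÷ 44.009 g/mol = 0.054330 mol
mol H = 2 × 0.4079 g H₂O ÷ 18.015 g/mol = 0.045284 mol
From the AgBr data: mol Br per gram of compound = (0.8099 ÷ 187.772) ÷ 0.6772 = 0.0063692 mol/g, so in the 1.422 g combustion sample mol Br = 0.0090570 mol
Divide by the smallest (0.0090570 mol): C 5.999, H 5.000, Br 1.000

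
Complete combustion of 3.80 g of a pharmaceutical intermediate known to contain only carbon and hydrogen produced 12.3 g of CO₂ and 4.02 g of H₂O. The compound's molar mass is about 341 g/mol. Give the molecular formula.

C25H40

mol C = 12.3 g CO₂ ÷ 44.009 g/mol = 0.2795 mol
mol H = 2 × 4.02 g H₂O ÷ 18.015 g/mol = 0.4463 mol
Divide by the smallest (0.2795 mol): C 1.000, H 1.597
Multiplying each by 5 gives whole numbers: C 5.00, H 7.98
Empirical formula: C5H8
Empirical-formula mass = 68.12 g/mol; 341 ÷ 68.12 ≈ 5, so the molecular formula is C25H40.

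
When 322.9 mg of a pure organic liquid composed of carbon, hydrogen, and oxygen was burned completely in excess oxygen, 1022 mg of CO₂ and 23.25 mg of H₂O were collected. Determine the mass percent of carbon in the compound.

86.38%

mol C = 1.022 g CO₂ ÷ 44.009 g/mol = 0.023223 mol
mol H = 2 × 0.02325 g H₂O ÷ 18.015 g/mol = 0.0025812 mol
mass O = 0.3229 − (0.27893 + 0.0026018) = 0.041372 g → mol O = 0.041372 ÷ 15.999 = 0.0025859 mol
mass % C = 0.27893 g ÷ 0.3229 g × 100%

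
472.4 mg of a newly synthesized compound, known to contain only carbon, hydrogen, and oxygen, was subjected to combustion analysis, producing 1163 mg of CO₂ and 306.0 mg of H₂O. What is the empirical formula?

mol C = 1.163 g CO₂ ÷ 44.009 g/mol = 0.026426 mol
mol H = 2 × 0.3060 g H₂O ÷ 18.015 g/mol = 0.033972 mol
mass O = 0.4724 − (0.31741 + 0.034243) = 0.12075 g → mol O = 0.12075 ÷ 15.999 = 0.0075473 mol
Divide by the smallest (0.0075473 mol): C 3.501, H 4.501, O 1.000
Multiplying each by 2 gives whole numbers: C 7.00, H 9.00, O 2.00

C7H9O2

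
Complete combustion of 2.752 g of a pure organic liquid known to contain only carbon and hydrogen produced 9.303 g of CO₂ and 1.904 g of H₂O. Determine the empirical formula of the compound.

mol C = 9.303 g CO₂ ÷ 44.009 g/mol = 0.21139 mol
mol H = 2 × 1.904 g H₂O ÷ 18.015 g/mol = 0.21138 mol
Divide by the smallest (0.21138 mol): C 1.000, H 1.000

CH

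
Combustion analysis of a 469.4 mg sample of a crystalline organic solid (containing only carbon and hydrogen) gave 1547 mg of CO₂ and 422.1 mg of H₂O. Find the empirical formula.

mol C = 1.547 g CO₂ ÷ 44.009 g/mol = 0.035152 mol
mol H = 2 × 0.4221 g H₂O ÷ 18.015 g/mol = 0.046861 mol
Divide by the smallest (0.035152 mol): C 1.000, H 1.333
Multiplying each by 3 gives whole numbers: C 3.00, H 4.00

C3H4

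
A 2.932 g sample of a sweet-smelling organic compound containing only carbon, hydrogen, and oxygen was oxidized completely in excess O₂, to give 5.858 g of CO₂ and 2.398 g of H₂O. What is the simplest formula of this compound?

mol C = 5.858 g CO₂ ÷ 44.009 g/mol = 0.13311 mol
mol H = 2 × 2.398 g H₂O ÷ 18.015 g/mol = 0.26622 mol
mass O = 2.932 − (1.5988 + 0.26835) = 1.0649 g → mol O = 1.0649 ÷ 15.999 = 0.066559 mol
Divide by the smallest (0.066559 mol): C 2.000, H 4.000, O 1.000

C2H4O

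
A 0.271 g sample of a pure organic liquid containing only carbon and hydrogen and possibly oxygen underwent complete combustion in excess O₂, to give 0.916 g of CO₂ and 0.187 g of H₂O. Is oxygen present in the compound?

mol C = 0.916 g CO₂ ÷ 44.009 g/mol = 0.02081 mol
mol H = 2 × 0.187 g H₂O ÷ 18.015 g/mol = 0.02076 mol
C and H together account for 0.2709 g — essentially the entire 0.271 g sample — so the compound contains no oxygen.

no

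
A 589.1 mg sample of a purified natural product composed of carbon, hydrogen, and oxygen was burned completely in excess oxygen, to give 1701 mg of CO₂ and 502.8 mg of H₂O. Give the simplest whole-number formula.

C9H13O

mol C = 1.701 g CO₂ ÷ 44.009 g/mol = 0.038651 mol
mol H = 2 × 0.5028 g H₂O ÷ 18.015 g/mol = 0.055820 mol
mass O = 0.5891 − (0.46424 + 0.056267) = 0.068594 g → mol O = 0.068594 ÷ 15.999 = 0.0042874 mol
Divide by the smallest (0.0042874 mol): C 9.015, H 13.020, O 1.000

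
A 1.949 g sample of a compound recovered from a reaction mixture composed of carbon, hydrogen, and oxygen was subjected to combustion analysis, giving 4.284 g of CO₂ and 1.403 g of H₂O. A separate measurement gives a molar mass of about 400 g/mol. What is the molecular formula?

C20H32O8

mol C = 4.284 g CO₂ ÷ 44.009 g/mol = 0.097344 mol
mol H = 2 × 1.403 g H₂O ÷ 18.015 g/mol = 0.15576 mol
mass O = 1.949 − (1.1692 + 0.15701) = 0.62280 g → mol O = 0.62280 ÷ 15.999 = 0.038927 mol
Divide by the smallest (0.038927 mol): C 2.501, H 4.001, O 1.000
Multiplying each by 2 gives whole numbers: C 5.00, H 8.00, O 2.00
Empirical formula: C5H8O2
Empirical-formula mass = 100.12 g/mol; 400 ÷ 100.12 ≈ 4, so the molecular formula is C20H32O8.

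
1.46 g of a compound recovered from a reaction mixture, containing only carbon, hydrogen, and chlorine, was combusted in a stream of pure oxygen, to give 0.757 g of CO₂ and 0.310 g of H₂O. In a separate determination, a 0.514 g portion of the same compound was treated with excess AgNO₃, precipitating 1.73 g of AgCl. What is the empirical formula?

CH2Cl2

mol C = 0.757 g CO₂ ÷ 44.009 g/mol = 0.01720 mol
mol H = 2 × 0.310 g H₂O ÷ 18.015 g/mol = 0.03442 mol
From the AgCl data: mol Cl per gram of compound = (1.73 ÷ 143.318) ÷ 0.514 = 0.02348 mol/g, so in the 1.46 g combustion sample mol Cl = 0.03429 mol
Divide by the smallest (0.01720 mol): C 1.000, H 2.001, Cl 1.993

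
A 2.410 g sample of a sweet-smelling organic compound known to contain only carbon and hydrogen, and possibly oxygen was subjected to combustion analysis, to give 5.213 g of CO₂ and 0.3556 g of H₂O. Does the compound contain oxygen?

mol C = 5.213 g CO₂ ÷ 44.009 g/mol = 0.11845 mol
mol H = 2 × 0.3556 g H₂O ÷ 18.015 g/mol = 0.039478 mol
C and H account for only 1.4625 g of the 2.410 g sample; the remaining 0.94747 g must be oxygen.

yes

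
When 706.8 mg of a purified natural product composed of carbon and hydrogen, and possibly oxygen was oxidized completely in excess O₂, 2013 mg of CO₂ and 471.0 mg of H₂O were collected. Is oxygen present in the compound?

yes

mol C = 2.013 g CO₂ ÷ 44.009 g/mol = 0.045741 mol
mol H = 2 × 0.4710 g H₂O ÷ 18.015 g/mol = 0.052290 mol
C and H account for only 0.60210 g of the 0.7068 g sample; the remaining 0.10470 g must be oxygen.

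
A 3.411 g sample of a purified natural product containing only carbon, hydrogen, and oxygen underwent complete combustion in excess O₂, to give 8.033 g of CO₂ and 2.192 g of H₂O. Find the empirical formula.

C3H4O

mol C = 8.033 g CO₂ ÷ 44.009 g/mol = 0.18253 mol
mol H = 2 × 2.192 g H₂O ÷ 18.015 g/mol = 0.24335 mol
mass O = 3.411 − (2.1924 + 0.24530) = 0.97332 g → mol O = 0.97332 ÷ 15.999 = 0.060836 mol
Divide by the smallest (0.060836 mol): C 3.000, H 4.000, O 1.000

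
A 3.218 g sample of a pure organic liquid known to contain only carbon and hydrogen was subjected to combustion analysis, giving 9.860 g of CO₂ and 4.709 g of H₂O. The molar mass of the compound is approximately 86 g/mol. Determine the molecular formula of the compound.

C6H14

mol C = 9.860 g CO₂ ÷ 44.009 g/mol = 0.22405 mol
mol H = 2 × 4.709 g H₂O ÷ 18.015 g/mol = 0.52279 mol
Divide by the smallest (0.22405 mol): C 1.000, H 2.333
Multiplying each by 3 gives whole numbers: C 3.00, H 7.00
Empirical formula: C3H7
Empirical-formula mass = 43.09 g/mol; 86 ÷ 43.09 ≈ 2, so the molecular formula is C6H14.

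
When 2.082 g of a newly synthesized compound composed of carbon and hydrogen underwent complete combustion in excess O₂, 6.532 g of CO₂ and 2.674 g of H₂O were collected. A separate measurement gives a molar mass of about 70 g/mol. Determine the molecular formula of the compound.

C5H10

mol C = 6.532 g CO₂ ÷ 44.009 g/mol = 0.14842 mol
mol H = 2 × 2.674 g H₂O ÷ 18.015 g/mol = 0.29686 mol
Divide by the smallest (0.14842 mol): C 1.000, H 2.000
Empirical formula: CH2
Empirical-formula mass = 14.03 g/mol; 70 ÷ 14.03 ≈ 5, so the molecular formula is C5H10.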